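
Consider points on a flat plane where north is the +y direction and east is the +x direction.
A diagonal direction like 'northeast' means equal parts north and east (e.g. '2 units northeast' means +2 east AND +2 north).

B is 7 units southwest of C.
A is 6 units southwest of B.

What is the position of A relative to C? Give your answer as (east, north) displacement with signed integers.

Place C at the origin (east=0, north=0).
  B is 7 units southwest of C: delta (east=-7, north=-7); B at (east=-7, north=-7).
  A is 6 units southwest of B: delta (east=-6, north=-6); A at (east=-13, north=-13).
Therefore A relative to C: (east=-13, north=-13).

Answer: A is at (east=-13, north=-13) relative to C.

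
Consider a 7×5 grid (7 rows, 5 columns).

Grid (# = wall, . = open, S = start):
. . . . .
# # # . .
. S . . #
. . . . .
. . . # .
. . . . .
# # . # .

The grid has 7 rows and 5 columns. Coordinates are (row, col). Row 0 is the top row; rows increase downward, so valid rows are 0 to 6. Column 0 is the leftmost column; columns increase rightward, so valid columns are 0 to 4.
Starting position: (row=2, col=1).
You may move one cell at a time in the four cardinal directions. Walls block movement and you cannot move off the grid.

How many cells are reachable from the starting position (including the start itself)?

BFS flood-fill from (row=2, col=1):
  Distance 0: (row=2, col=1)
  Distance 1: (row=2, col=0), (row=2, col=2), (row=3, col=1)
  Distance 2: (row=2, col=3), (row=3, col=0), (row=3, col=2), (row=4, col=1)
  Distance 3: (row=1, col=3), (row=3, col=3), (row=4, col=0), (row=4, col=2), (row=5, col=1)
  Distance 4: (row=0, col=3), (row=1, col=4), (row=3, col=4), (row=5, col=0), (row=5, col=2)
  Distance 5: (row=0, col=2), (row=0, col=4), (row=4, col=4), (row=5, col=3), (row=6, col=2)
  Distance 6: (row=0, col=1), (row=5, col=4)
  Distance 7: (row=0, col=0), (row=6, col=4)
Total reachable: 27 (grid has 27 open cells total)

Answer: Reachable cells: 27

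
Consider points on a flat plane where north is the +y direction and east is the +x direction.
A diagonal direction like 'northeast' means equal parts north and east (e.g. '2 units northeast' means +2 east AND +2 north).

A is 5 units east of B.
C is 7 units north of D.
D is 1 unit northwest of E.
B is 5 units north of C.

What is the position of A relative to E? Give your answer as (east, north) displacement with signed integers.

Place E at the origin (east=0, north=0).
  D is 1 unit northwest of E: delta (east=-1, north=+1); D at (east=-1, north=1).
  C is 7 units north of D: delta (east=+0, north=+7); C at (east=-1, north=8).
  B is 5 units north of C: delta (east=+0, north=+5); B at (east=-1, north=13).
  A is 5 units east of B: delta (east=+5, north=+0); A at (east=4, north=13).
Therefore A relative to E: (east=4, north=13).

Answer: A is at (east=4, north=13) relative to E.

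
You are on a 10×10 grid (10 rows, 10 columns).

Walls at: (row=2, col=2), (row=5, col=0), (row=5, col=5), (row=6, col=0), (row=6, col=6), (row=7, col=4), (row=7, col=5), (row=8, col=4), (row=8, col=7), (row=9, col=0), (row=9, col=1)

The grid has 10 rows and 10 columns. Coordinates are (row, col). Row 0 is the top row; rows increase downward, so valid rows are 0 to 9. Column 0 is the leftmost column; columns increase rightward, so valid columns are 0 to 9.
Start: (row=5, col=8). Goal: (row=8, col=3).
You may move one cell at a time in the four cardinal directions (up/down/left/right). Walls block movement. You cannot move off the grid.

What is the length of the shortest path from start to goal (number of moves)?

BFS from (row=5, col=8) until reaching (row=8, col=3):
  Distance 0: (row=5, col=8)
  Distance 1: (row=4, col=8), (row=5, col=7), (row=5, col=9), (row=6, col=8)
  Distance 2: (row=3, col=8), (row=4, col=7), (row=4, col=9), (row=5, col=6), (row=6, col=7), (row=6, col=9), (row=7, col=8)
  Distance 3: (row=2, col=8), (row=3, col=7), (row=3, col=9), (row=4, col=6), (row=7, col=7), (row=7, col=9), (row=8, col=8)
  Distance 4: (row=1, col=8), (row=2, col=7), (row=2, col=9), (row=3, col=6), (row=4, col=5), (row=7, col=6), (row=8, col=9), (row=9, col=8)
  Distance 5: (row=0, col=8), (row=1, col=7), (row=1, col=9), (row=2, col=6), (row=3, col=5), (row=4, col=4), (row=8, col=6), (row=9, col=7), (row=9, col=9)
  Distance 6: (row=0, col=7), (row=0, col=9), (row=1, col=6), (row=2, col=5), (row=3, col=4), (row=4, col=3), (row=5, col=4), (row=8, col=5), (row=9, col=6)
  Distance 7: (row=0, col=6), (row=1, col=5), (row=2, col=4), (row=3, col=3), (row=4, col=2), (row=5, col=3), (row=6, col=4), (row=9, col=5)
  Distance 8: (row=0, col=5), (row=1, col=4), (row=2, col=3), (row=3, col=2), (row=4, col=1), (row=5, col=2), (row=6, col=3), (row=6, col=5), (row=9, col=4)
  Distance 9: (row=0, col=4), (row=1, col=3), (row=3, col=1), (row=4, col=0), (row=5, col=1), (row=6, col=2), (row=7, col=3), (row=9, col=3)
  Distance 10: (row=0, col=3), (row=1, col=2), (row=2, col=1), (row=3, col=0), (row=6, col=1), (row=7, col=2), (row=8, col=3), (row=9, col=2)  <- goal reached here
One shortest path (10 moves): (row=5, col=8) -> (row=5, col=7) -> (row=5, col=6) -> (row=4, col=6) -> (row=4, col=5) -> (row=4, col=4) -> (row=4, col=3) -> (row=5, col=3) -> (row=6, col=3) -> (row=7, col=3) -> (row=8, col=3)

Answer: Shortest path length: 10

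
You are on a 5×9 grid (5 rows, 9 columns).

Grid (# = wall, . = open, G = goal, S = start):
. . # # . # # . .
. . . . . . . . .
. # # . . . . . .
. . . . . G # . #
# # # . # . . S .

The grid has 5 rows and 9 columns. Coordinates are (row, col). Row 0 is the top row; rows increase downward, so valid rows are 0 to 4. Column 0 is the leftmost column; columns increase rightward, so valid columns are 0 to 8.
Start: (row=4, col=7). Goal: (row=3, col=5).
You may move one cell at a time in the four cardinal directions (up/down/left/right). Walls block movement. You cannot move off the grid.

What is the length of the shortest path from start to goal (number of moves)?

BFS from (row=4, col=7) until reaching (row=3, col=5):
  Distance 0: (row=4, col=7)
  Distance 1: (row=3, col=7), (row=4, col=6), (row=4, col=8)
  Distance 2: (row=2, col=7), (row=4, col=5)
  Distance 3: (row=1, col=7), (row=2, col=6), (row=2, col=8), (row=3, col=5)  <- goal reached here
One shortest path (3 moves): (row=4, col=7) -> (row=4, col=6) -> (row=4, col=5) -> (row=3, col=5)

Answer: Shortest path length: 3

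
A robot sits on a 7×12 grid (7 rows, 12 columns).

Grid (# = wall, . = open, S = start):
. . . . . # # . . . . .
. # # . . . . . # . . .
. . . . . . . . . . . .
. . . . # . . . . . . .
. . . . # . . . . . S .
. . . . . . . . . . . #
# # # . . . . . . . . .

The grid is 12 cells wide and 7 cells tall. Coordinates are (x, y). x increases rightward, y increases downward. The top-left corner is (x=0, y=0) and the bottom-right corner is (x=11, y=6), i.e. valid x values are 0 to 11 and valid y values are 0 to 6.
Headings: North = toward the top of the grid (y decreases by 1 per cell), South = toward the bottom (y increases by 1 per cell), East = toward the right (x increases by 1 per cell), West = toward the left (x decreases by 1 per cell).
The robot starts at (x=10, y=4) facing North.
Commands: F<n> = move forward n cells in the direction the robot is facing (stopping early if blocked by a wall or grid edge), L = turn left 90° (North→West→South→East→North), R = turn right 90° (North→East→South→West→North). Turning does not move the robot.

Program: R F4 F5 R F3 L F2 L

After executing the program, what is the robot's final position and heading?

Answer: Final position: (x=11, y=4), facing North

Derivation:
Start: (x=10, y=4), facing North
  R: turn right, now facing East
  F4: move forward 1/4 (blocked), now at (x=11, y=4)
  F5: move forward 0/5 (blocked), now at (x=11, y=4)
  R: turn right, now facing South
  F3: move forward 0/3 (blocked), now at (x=11, y=4)
  L: turn left, now facing East
  F2: move forward 0/2 (blocked), now at (x=11, y=4)
  L: turn left, now facing North
Final: (x=11, y=4), facing North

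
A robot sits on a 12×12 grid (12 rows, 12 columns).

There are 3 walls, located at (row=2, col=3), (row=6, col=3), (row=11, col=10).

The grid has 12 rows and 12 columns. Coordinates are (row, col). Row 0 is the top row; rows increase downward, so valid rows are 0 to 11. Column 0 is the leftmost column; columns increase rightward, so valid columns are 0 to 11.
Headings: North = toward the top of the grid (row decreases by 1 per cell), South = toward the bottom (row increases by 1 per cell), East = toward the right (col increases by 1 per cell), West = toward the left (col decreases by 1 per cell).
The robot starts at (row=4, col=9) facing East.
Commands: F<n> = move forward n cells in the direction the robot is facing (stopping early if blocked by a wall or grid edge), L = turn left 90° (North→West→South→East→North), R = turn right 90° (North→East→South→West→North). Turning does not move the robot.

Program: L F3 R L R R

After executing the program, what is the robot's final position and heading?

Answer: Final position: (row=1, col=9), facing South

Derivation:
Start: (row=4, col=9), facing East
  L: turn left, now facing North
  F3: move forward 3, now at (row=1, col=9)
  R: turn right, now facing East
  L: turn left, now facing North
  R: turn right, now facing East
  R: turn right, now facing South
Final: (row=1, col=9), facing South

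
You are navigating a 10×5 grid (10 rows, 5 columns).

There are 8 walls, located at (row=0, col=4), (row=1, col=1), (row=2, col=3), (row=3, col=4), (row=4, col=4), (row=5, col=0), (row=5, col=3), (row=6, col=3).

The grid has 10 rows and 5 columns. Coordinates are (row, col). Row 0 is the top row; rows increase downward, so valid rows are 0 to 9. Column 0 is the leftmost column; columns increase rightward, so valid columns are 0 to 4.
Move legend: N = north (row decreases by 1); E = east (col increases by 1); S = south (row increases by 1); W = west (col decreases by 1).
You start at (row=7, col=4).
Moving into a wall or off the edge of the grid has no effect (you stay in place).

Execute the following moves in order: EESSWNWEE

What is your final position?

Answer: Final position: (row=8, col=4)

Derivation:
Start: (row=7, col=4)
  E (east): blocked, stay at (row=7, col=4)
  E (east): blocked, stay at (row=7, col=4)
  S (south): (row=7, col=4) -> (row=8, col=4)
  S (south): (row=8, col=4) -> (row=9, col=4)
  W (west): (row=9, col=4) -> (row=9, col=3)
  N (north): (row=9, col=3) -> (row=8, col=3)
  W (west): (row=8, col=3) -> (row=8, col=2)
  E (east): (row=8, col=2) -> (row=8, col=3)
  E (east): (row=8, col=3) -> (row=8, col=4)
Final: (row=8, col=4)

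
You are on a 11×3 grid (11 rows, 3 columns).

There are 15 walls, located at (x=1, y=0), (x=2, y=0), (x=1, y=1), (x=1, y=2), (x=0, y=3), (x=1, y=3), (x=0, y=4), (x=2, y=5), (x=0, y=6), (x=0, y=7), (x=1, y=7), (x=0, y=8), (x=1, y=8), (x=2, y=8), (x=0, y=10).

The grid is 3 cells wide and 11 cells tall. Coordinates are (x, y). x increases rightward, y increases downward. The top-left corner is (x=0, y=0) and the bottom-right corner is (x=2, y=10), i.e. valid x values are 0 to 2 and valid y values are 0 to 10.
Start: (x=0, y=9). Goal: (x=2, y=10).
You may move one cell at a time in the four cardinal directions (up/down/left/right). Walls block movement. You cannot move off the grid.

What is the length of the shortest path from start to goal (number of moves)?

BFS from (x=0, y=9) until reaching (x=2, y=10):
  Distance 0: (x=0, y=9)
  Distance 1: (x=1, y=9)
  Distance 2: (x=2, y=9), (x=1, y=10)
  Distance 3: (x=2, y=10)  <- goal reached here
One shortest path (3 moves): (x=0, y=9) -> (x=1, y=9) -> (x=2, y=9) -> (x=2, y=10)

Answer: Shortest path length: 3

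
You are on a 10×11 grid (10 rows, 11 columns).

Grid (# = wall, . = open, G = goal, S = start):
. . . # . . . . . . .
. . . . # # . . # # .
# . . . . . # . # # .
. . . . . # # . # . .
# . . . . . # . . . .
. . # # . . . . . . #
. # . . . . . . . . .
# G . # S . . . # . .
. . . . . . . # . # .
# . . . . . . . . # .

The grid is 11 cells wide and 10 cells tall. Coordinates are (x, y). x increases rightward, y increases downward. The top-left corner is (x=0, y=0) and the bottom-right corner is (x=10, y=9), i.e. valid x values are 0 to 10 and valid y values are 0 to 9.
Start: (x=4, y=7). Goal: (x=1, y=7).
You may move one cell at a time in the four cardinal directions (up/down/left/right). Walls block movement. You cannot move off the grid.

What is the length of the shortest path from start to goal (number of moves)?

BFS from (x=4, y=7) until reaching (x=1, y=7):
  Distance 0: (x=4, y=7)
  Distance 1: (x=4, y=6), (x=5, y=7), (x=4, y=8)
  Distance 2: (x=4, y=5), (x=3, y=6), (x=5, y=6), (x=6, y=7), (x=3, y=8), (x=5, y=8), (x=4, y=9)
  Distance 3: (x=4, y=4), (x=5, y=5), (x=2, y=6), (x=6, y=6), (x=7, y=7), (x=2, y=8), (x=6, y=8), (x=3, y=9), (x=5, y=9)
  Distance 4: (x=4, y=3), (x=3, y=4), (x=5, y=4), (x=6, y=5), (x=7, y=6), (x=2, y=7), (x=1, y=8), (x=2, y=9), (x=6, y=9)
  Distance 5: (x=4, y=2), (x=3, y=3), (x=2, y=4), (x=7, y=5), (x=8, y=6), (x=1, y=7), (x=0, y=8), (x=1, y=9), (x=7, y=9)  <- goal reached here
One shortest path (5 moves): (x=4, y=7) -> (x=4, y=8) -> (x=3, y=8) -> (x=2, y=8) -> (x=1, y=8) -> (x=1, y=7)

Answer: Shortest path length: 5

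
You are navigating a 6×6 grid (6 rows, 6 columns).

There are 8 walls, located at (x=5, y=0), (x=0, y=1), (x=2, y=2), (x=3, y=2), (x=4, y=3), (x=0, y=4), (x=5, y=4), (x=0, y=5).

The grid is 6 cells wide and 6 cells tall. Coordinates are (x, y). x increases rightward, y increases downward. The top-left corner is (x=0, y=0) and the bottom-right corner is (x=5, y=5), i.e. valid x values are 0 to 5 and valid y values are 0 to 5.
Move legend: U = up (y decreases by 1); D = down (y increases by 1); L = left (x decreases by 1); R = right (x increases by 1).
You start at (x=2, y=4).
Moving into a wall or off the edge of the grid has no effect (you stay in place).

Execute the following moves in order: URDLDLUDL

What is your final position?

Answer: Final position: (x=1, y=5)

Derivation:
Start: (x=2, y=4)
  U (up): (x=2, y=4) -> (x=2, y=3)
  R (right): (x=2, y=3) -> (x=3, y=3)
  D (down): (x=3, y=3) -> (x=3, y=4)
  L (left): (x=3, y=4) -> (x=2, y=4)
  D (down): (x=2, y=4) -> (x=2, y=5)
  L (left): (x=2, y=5) -> (x=1, y=5)
  U (up): (x=1, y=5) -> (x=1, y=4)
  D (down): (x=1, y=4) -> (x=1, y=5)
  L (left): blocked, stay at (x=1, y=5)
Final: (x=1, y=5)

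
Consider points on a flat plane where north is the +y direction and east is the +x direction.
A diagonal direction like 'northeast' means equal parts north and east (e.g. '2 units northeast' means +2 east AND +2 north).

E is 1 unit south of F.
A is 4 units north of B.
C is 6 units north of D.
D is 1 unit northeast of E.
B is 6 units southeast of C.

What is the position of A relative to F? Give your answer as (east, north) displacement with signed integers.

Answer: A is at (east=7, north=4) relative to F.

Derivation:
Place F at the origin (east=0, north=0).
  E is 1 unit south of F: delta (east=+0, north=-1); E at (east=0, north=-1).
  D is 1 unit northeast of E: delta (east=+1, north=+1); D at (east=1, north=0).
  C is 6 units north of D: delta (east=+0, north=+6); C at (east=1, north=6).
  B is 6 units southeast of C: delta (east=+6, north=-6); B at (east=7, north=0).
  A is 4 units north of B: delta (east=+0, north=+4); A at (east=7, north=4).
Therefore A relative to F: (east=7, north=4).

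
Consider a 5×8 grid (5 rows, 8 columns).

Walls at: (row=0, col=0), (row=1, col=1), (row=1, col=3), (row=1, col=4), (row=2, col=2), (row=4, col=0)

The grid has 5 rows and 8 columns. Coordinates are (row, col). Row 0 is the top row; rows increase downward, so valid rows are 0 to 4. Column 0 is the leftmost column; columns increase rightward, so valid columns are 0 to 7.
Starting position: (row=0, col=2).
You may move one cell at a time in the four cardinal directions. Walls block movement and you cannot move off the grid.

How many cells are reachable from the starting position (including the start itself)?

Answer: Reachable cells: 34

Derivation:
BFS flood-fill from (row=0, col=2):
  Distance 0: (row=0, col=2)
  Distance 1: (row=0, col=1), (row=0, col=3), (row=1, col=2)
  Distance 2: (row=0, col=4)
  Distance 3: (row=0, col=5)
  Distance 4: (row=0, col=6), (row=1, col=5)
  Distance 5: (row=0, col=7), (row=1, col=6), (row=2, col=5)
  Distance 6: (row=1, col=7), (row=2, col=4), (row=2, col=6), (row=3, col=5)
  Distance 7: (row=2, col=3), (row=2, col=7), (row=3, col=4), (row=3, col=6), (row=4, col=5)
  Distance 8: (row=3, col=3), (row=3, col=7), (row=4, col=4), (row=4, col=6)
  Distance 9: (row=3, col=2), (row=4, col=3), (row=4, col=7)
  Distance 10: (row=3, col=1), (row=4, col=2)
  Distance 11: (row=2, col=1), (row=3, col=0), (row=4, col=1)
  Distance 12: (row=2, col=0)
  Distance 13: (row=1, col=0)
Total reachable: 34 (grid has 34 open cells total)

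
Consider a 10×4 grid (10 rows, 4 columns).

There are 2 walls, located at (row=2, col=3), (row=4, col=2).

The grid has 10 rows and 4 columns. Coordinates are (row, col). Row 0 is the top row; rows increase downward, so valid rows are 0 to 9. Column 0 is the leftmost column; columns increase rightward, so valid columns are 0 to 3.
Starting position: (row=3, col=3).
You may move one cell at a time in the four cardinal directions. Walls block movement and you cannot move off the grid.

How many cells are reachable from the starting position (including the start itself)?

BFS flood-fill from (row=3, col=3):
  Distance 0: (row=3, col=3)
  Distance 1: (row=3, col=2), (row=4, col=3)
  Distance 2: (row=2, col=2), (row=3, col=1), (row=5, col=3)
  Distance 3: (row=1, col=2), (row=2, col=1), (row=3, col=0), (row=4, col=1), (row=5, col=2), (row=6, col=3)
  Distance 4: (row=0, col=2), (row=1, col=1), (row=1, col=3), (row=2, col=0), (row=4, col=0), (row=5, col=1), (row=6, col=2), (row=7, col=3)
  Distance 5: (row=0, col=1), (row=0, col=3), (row=1, col=0), (row=5, col=0), (row=6, col=1), (row=7, col=2), (row=8, col=3)
  Distance 6: (row=0, col=0), (row=6, col=0), (row=7, col=1), (row=8, col=2), (row=9, col=3)
  Distance 7: (row=7, col=0), (row=8, col=1), (row=9, col=2)
  Distance 8: (row=8, col=0), (row=9, col=1)
  Distance 9: (row=9, col=0)
Total reachable: 38 (grid has 38 open cells total)

Answer: Reachable cells: 38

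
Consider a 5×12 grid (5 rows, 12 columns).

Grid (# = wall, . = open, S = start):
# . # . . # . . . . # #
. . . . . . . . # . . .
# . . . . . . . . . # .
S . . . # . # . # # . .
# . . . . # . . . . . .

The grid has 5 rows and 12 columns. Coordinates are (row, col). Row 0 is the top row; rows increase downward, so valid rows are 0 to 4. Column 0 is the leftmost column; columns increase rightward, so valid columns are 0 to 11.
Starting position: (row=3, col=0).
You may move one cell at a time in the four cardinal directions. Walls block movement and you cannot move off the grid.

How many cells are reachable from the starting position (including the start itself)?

Answer: Reachable cells: 46

Derivation:
BFS flood-fill from (row=3, col=0):
  Distance 0: (row=3, col=0)
  Distance 1: (row=3, col=1)
  Distance 2: (row=2, col=1), (row=3, col=2), (row=4, col=1)
  Distance 3: (row=1, col=1), (row=2, col=2), (row=3, col=3), (row=4, col=2)
  Distance 4: (row=0, col=1), (row=1, col=0), (row=1, col=2), (row=2, col=3), (row=4, col=3)
  Distance 5: (row=1, col=3), (row=2, col=4), (row=4, col=4)
  Distance 6: (row=0, col=3), (row=1, col=4), (row=2, col=5)
  Distance 7: (row=0, col=4), (row=1, col=5), (row=2, col=6), (row=3, col=5)
  Distance 8: (row=1, col=6), (row=2, col=7)
  Distance 9: (row=0, col=6), (row=1, col=7), (row=2, col=8), (row=3, col=7)
  Distance 10: (row=0, col=7), (row=2, col=9), (row=4, col=7)
  Distance 11: (row=0, col=8), (row=1, col=9), (row=4, col=6), (row=4, col=8)
  Distance 12: (row=0, col=9), (row=1, col=10), (row=4, col=9)
  Distance 13: (row=1, col=11), (row=4, col=10)
  Distance 14: (row=2, col=11), (row=3, col=10), (row=4, col=11)
  Distance 15: (row=3, col=11)
Total reachable: 46 (grid has 46 open cells total)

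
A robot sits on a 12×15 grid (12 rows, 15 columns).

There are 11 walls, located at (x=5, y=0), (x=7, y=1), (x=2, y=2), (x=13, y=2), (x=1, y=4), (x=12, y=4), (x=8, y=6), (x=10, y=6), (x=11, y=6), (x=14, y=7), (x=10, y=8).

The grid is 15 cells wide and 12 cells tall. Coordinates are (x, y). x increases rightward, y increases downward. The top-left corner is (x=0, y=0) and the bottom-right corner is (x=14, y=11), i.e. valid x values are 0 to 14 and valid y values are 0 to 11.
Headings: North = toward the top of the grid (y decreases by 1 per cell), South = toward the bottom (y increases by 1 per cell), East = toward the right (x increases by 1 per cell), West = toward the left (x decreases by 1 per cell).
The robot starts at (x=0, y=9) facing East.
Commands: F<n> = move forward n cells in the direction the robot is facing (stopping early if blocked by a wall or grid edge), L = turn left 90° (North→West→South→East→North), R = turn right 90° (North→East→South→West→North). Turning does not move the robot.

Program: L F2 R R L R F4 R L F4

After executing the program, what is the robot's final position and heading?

Start: (x=0, y=9), facing East
  L: turn left, now facing North
  F2: move forward 2, now at (x=0, y=7)
  R: turn right, now facing East
  R: turn right, now facing South
  L: turn left, now facing East
  R: turn right, now facing South
  F4: move forward 4, now at (x=0, y=11)
  R: turn right, now facing West
  L: turn left, now facing South
  F4: move forward 0/4 (blocked), now at (x=0, y=11)
Final: (x=0, y=11), facing South

Answer: Final position: (x=0, y=11), facing South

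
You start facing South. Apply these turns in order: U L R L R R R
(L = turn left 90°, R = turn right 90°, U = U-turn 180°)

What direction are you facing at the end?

Answer: Final heading: South

Derivation:
Start: South
  U (U-turn (180°)) -> North
  L (left (90° counter-clockwise)) -> West
  R (right (90° clockwise)) -> North
  L (left (90° counter-clockwise)) -> West
  R (right (90° clockwise)) -> North
  R (right (90° clockwise)) -> East
  R (right (90° clockwise)) -> South
Final: South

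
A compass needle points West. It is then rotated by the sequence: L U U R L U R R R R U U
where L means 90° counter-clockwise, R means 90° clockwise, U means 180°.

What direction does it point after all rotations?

Answer: Final heading: North

Derivation:
Start: West
  L (left (90° counter-clockwise)) -> South
  U (U-turn (180°)) -> North
  U (U-turn (180°)) -> South
  R (right (90° clockwise)) -> West
  L (left (90° counter-clockwise)) -> South
  U (U-turn (180°)) -> North
  R (right (90° clockwise)) -> East
  R (right (90° clockwise)) -> South
  R (right (90° clockwise)) -> West
  R (right (90° clockwise)) -> North
  U (U-turn (180°)) -> South
  U (U-turn (180°)) -> North
Final: North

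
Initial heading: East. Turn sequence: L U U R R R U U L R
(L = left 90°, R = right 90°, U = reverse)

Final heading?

Start: East
  L (left (90° counter-clockwise)) -> North
  U (U-turn (180°)) -> South
  U (U-turn (180°)) -> North
  R (right (90° clockwise)) -> East
  R (right (90° clockwise)) -> South
  R (right (90° clockwise)) -> West
  U (U-turn (180°)) -> East
  U (U-turn (180°)) -> West
  L (left (90° counter-clockwise)) -> South
  R (right (90° clockwise)) -> West
Final: West

Answer: Final heading: West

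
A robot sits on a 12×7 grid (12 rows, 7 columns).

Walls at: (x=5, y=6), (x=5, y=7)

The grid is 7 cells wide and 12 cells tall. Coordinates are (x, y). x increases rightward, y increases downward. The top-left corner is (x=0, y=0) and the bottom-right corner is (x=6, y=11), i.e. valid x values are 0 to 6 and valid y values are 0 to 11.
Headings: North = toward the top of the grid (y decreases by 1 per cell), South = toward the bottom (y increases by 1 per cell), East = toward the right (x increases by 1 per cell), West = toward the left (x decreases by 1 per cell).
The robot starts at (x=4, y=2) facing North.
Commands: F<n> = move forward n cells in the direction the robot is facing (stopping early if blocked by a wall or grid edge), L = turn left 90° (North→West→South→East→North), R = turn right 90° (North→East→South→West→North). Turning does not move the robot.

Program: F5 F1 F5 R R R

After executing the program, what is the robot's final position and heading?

Start: (x=4, y=2), facing North
  F5: move forward 2/5 (blocked), now at (x=4, y=0)
  F1: move forward 0/1 (blocked), now at (x=4, y=0)
  F5: move forward 0/5 (blocked), now at (x=4, y=0)
  R: turn right, now facing East
  R: turn right, now facing South
  R: turn right, now facing West
Final: (x=4, y=0), facing West

Answer: Final position: (x=4, y=0), facing West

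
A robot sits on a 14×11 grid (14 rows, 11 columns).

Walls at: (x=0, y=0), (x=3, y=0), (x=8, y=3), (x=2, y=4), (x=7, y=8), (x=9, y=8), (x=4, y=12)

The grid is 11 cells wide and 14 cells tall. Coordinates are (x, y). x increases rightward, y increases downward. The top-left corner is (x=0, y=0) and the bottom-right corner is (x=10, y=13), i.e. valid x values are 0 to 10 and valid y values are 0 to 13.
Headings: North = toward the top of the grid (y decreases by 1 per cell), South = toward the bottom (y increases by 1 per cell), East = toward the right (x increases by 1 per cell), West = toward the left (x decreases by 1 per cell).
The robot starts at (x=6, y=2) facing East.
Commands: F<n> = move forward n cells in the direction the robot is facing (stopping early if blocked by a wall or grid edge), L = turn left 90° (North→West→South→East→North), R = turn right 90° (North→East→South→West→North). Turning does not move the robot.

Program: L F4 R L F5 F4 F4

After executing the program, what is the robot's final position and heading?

Answer: Final position: (x=6, y=0), facing North

Derivation:
Start: (x=6, y=2), facing East
  L: turn left, now facing North
  F4: move forward 2/4 (blocked), now at (x=6, y=0)
  R: turn right, now facing East
  L: turn left, now facing North
  F5: move forward 0/5 (blocked), now at (x=6, y=0)
  F4: move forward 0/4 (blocked), now at (x=6, y=0)
  F4: move forward 0/4 (blocked), now at (x=6, y=0)
Final: (x=6, y=0), facing North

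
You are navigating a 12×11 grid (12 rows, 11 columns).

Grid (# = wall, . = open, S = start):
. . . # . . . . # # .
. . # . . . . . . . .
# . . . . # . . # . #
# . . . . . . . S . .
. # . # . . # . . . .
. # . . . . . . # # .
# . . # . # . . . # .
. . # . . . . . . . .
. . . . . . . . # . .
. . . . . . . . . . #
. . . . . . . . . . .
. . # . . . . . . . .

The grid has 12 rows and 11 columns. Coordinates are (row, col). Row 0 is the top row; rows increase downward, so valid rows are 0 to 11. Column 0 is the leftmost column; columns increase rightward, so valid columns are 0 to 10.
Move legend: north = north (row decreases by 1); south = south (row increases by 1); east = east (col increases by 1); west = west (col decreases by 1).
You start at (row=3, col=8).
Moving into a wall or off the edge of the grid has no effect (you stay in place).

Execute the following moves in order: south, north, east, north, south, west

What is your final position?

Start: (row=3, col=8)
  south (south): (row=3, col=8) -> (row=4, col=8)
  north (north): (row=4, col=8) -> (row=3, col=8)
  east (east): (row=3, col=8) -> (row=3, col=9)
  north (north): (row=3, col=9) -> (row=2, col=9)
  south (south): (row=2, col=9) -> (row=3, col=9)
  west (west): (row=3, col=9) -> (row=3, col=8)
Final: (row=3, col=8)

Answer: Final position: (row=3, col=8)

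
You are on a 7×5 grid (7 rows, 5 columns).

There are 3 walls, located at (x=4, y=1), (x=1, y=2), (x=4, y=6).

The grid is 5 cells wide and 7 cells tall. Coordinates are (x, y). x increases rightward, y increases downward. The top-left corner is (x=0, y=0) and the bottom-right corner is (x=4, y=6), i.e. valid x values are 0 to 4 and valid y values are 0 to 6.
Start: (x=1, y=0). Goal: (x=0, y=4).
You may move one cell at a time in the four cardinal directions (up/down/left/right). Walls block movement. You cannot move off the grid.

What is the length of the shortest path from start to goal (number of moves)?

BFS from (x=1, y=0) until reaching (x=0, y=4):
  Distance 0: (x=1, y=0)
  Distance 1: (x=0, y=0), (x=2, y=0), (x=1, y=1)
  Distance 2: (x=3, y=0), (x=0, y=1), (x=2, y=1)
  Distance 3: (x=4, y=0), (x=3, y=1), (x=0, y=2), (x=2, y=2)
  Distance 4: (x=3, y=2), (x=0, y=3), (x=2, y=3)
  Distance 5: (x=4, y=2), (x=1, y=3), (x=3, y=3), (x=0, y=4), (x=2, y=4)  <- goal reached here
One shortest path (5 moves): (x=1, y=0) -> (x=0, y=0) -> (x=0, y=1) -> (x=0, y=2) -> (x=0, y=3) -> (x=0, y=4)

Answer: Shortest path length: 5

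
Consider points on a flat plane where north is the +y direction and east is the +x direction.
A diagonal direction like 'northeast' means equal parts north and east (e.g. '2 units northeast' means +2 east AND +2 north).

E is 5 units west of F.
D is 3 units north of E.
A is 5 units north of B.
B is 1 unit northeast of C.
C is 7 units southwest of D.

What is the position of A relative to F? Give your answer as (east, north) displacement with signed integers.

Place F at the origin (east=0, north=0).
  E is 5 units west of F: delta (east=-5, north=+0); E at (east=-5, north=0).
  D is 3 units north of E: delta (east=+0, north=+3); D at (east=-5, north=3).
  C is 7 units southwest of D: delta (east=-7, north=-7); C at (east=-12, north=-4).
  B is 1 unit northeast of C: delta (east=+1, north=+1); B at (east=-11, north=-3).
  A is 5 units north of B: delta (east=+0, north=+5); A at (east=-11, north=2).
Therefore A relative to F: (east=-11, north=2).

Answer: A is at (east=-11, north=2) relative to F.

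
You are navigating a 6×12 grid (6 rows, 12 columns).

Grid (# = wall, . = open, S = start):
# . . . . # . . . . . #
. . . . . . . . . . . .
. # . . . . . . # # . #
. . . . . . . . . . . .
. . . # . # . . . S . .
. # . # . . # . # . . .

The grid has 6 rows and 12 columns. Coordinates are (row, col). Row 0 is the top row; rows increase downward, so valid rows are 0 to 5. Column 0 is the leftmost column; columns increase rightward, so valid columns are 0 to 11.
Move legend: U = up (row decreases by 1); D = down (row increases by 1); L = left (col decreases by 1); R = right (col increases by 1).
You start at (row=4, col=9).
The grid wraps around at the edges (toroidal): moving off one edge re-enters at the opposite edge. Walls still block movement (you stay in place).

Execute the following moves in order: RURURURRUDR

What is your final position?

Answer: Final position: (row=2, col=0)

Derivation:
Start: (row=4, col=9)
  R (right): (row=4, col=9) -> (row=4, col=10)
  U (up): (row=4, col=10) -> (row=3, col=10)
  R (right): (row=3, col=10) -> (row=3, col=11)
  U (up): blocked, stay at (row=3, col=11)
  R (right): (row=3, col=11) -> (row=3, col=0)
  U (up): (row=3, col=0) -> (row=2, col=0)
  R (right): blocked, stay at (row=2, col=0)
  R (right): blocked, stay at (row=2, col=0)
  U (up): (row=2, col=0) -> (row=1, col=0)
  D (down): (row=1, col=0) -> (row=2, col=0)
  R (right): blocked, stay at (row=2, col=0)
Final: (row=2, col=0)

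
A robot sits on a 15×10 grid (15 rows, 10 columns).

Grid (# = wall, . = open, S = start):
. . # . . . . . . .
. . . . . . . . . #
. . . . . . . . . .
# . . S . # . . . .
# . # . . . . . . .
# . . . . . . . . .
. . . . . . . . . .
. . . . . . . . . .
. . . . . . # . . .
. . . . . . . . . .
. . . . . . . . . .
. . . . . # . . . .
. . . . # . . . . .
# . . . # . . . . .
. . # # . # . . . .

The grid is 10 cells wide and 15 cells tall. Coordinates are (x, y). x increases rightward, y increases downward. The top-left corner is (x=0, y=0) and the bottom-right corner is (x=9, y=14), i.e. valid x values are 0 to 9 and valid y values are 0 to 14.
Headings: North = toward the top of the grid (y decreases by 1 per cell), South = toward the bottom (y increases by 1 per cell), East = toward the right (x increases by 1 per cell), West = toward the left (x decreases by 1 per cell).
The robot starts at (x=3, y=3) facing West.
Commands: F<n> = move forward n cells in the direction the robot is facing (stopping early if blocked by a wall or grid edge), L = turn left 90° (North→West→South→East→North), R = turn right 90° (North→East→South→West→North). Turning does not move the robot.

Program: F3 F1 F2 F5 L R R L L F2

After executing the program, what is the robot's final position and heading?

Start: (x=3, y=3), facing West
  F3: move forward 2/3 (blocked), now at (x=1, y=3)
  F1: move forward 0/1 (blocked), now at (x=1, y=3)
  F2: move forward 0/2 (blocked), now at (x=1, y=3)
  F5: move forward 0/5 (blocked), now at (x=1, y=3)
  L: turn left, now facing South
  R: turn right, now facing West
  R: turn right, now facing North
  L: turn left, now facing West
  L: turn left, now facing South
  F2: move forward 2, now at (x=1, y=5)
Final: (x=1, y=5), facing South

Answer: Final position: (x=1, y=5), facing South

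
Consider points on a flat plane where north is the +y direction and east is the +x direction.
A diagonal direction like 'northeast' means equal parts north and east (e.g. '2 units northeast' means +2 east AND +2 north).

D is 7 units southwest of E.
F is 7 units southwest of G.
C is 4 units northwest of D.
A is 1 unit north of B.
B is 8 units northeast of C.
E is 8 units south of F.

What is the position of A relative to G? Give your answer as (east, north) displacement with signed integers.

Place G at the origin (east=0, north=0).
  F is 7 units southwest of G: delta (east=-7, north=-7); F at (east=-7, north=-7).
  E is 8 units south of F: delta (east=+0, north=-8); E at (east=-7, north=-15).
  D is 7 units southwest of E: delta (east=-7, north=-7); D at (east=-14, north=-22).
  C is 4 units northwest of D: delta (east=-4, north=+4); C at (east=-18, north=-18).
  B is 8 units northeast of C: delta (east=+8, north=+8); B at (east=-10, north=-10).
  A is 1 unit north of B: delta (east=+0, north=+1); A at (east=-10, north=-9).
Therefore A relative to G: (east=-10, north=-9).

Answer: A is at (east=-10, north=-9) relative to G.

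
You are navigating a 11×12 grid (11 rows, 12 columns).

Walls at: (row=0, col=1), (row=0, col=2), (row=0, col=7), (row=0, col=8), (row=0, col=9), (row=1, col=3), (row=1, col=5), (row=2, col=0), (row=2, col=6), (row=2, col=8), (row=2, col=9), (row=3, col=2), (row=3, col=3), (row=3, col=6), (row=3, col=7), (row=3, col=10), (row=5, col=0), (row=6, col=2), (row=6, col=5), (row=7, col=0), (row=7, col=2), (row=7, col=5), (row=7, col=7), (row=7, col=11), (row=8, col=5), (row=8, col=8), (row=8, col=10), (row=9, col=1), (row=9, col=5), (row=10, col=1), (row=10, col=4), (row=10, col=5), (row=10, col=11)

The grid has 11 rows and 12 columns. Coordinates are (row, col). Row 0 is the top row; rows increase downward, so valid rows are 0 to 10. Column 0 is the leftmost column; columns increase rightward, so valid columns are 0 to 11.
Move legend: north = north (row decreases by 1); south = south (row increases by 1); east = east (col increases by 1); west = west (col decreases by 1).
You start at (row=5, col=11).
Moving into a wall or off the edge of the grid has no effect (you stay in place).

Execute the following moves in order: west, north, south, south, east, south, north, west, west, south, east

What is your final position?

Answer: Final position: (row=6, col=10)

Derivation:
Start: (row=5, col=11)
  west (west): (row=5, col=11) -> (row=5, col=10)
  north (north): (row=5, col=10) -> (row=4, col=10)
  south (south): (row=4, col=10) -> (row=5, col=10)
  south (south): (row=5, col=10) -> (row=6, col=10)
  east (east): (row=6, col=10) -> (row=6, col=11)
  south (south): blocked, stay at (row=6, col=11)
  north (north): (row=6, col=11) -> (row=5, col=11)
  west (west): (row=5, col=11) -> (row=5, col=10)
  west (west): (row=5, col=10) -> (row=5, col=9)
  south (south): (row=5, col=9) -> (row=6, col=9)
  east (east): (row=6, col=9) -> (row=6, col=10)
Final: (row=6, col=10)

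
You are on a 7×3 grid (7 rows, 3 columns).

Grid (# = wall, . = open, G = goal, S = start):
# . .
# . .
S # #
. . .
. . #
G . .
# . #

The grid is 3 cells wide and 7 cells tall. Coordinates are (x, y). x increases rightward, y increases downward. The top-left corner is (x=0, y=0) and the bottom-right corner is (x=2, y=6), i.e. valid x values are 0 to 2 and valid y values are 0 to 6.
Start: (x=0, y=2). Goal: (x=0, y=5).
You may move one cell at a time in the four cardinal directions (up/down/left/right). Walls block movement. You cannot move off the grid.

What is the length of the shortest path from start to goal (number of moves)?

Answer: Shortest path length: 3

Derivation:
BFS from (x=0, y=2) until reaching (x=0, y=5):
  Distance 0: (x=0, y=2)
  Distance 1: (x=0, y=3)
  Distance 2: (x=1, y=3), (x=0, y=4)
  Distance 3: (x=2, y=3), (x=1, y=4), (x=0, y=5)  <- goal reached here
One shortest path (3 moves): (x=0, y=2) -> (x=0, y=3) -> (x=0, y=4) -> (x=0, y=5)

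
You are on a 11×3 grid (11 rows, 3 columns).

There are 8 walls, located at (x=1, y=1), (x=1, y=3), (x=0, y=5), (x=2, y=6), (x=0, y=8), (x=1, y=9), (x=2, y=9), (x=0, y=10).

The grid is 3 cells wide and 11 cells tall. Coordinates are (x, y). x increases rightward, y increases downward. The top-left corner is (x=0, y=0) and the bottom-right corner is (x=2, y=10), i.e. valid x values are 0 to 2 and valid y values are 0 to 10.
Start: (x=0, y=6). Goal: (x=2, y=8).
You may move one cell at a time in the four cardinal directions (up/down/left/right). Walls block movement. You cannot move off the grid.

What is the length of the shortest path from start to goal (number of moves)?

BFS from (x=0, y=6) until reaching (x=2, y=8):
  Distance 0: (x=0, y=6)
  Distance 1: (x=1, y=6), (x=0, y=7)
  Distance 2: (x=1, y=5), (x=1, y=7)
  Distance 3: (x=1, y=4), (x=2, y=5), (x=2, y=7), (x=1, y=8)
  Distance 4: (x=0, y=4), (x=2, y=4), (x=2, y=8)  <- goal reached here
One shortest path (4 moves): (x=0, y=6) -> (x=1, y=6) -> (x=1, y=7) -> (x=2, y=7) -> (x=2, y=8)

Answer: Shortest path length: 4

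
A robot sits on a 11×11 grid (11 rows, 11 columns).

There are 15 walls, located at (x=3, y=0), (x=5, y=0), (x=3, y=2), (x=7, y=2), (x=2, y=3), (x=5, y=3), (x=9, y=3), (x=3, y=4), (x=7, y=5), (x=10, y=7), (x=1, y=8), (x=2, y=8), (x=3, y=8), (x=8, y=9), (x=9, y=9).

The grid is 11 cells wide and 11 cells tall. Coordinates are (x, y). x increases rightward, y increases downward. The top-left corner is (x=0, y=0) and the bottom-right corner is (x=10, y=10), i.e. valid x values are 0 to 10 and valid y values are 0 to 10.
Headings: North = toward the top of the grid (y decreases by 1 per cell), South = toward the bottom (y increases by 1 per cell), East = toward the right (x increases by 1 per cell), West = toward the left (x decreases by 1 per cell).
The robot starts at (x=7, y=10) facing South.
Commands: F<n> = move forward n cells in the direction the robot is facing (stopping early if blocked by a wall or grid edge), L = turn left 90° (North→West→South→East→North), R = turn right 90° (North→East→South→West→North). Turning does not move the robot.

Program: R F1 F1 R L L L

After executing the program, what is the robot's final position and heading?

Start: (x=7, y=10), facing South
  R: turn right, now facing West
  F1: move forward 1, now at (x=6, y=10)
  F1: move forward 1, now at (x=5, y=10)
  R: turn right, now facing North
  L: turn left, now facing West
  L: turn left, now facing South
  L: turn left, now facing East
Final: (x=5, y=10), facing East

Answer: Final position: (x=5, y=10), facing East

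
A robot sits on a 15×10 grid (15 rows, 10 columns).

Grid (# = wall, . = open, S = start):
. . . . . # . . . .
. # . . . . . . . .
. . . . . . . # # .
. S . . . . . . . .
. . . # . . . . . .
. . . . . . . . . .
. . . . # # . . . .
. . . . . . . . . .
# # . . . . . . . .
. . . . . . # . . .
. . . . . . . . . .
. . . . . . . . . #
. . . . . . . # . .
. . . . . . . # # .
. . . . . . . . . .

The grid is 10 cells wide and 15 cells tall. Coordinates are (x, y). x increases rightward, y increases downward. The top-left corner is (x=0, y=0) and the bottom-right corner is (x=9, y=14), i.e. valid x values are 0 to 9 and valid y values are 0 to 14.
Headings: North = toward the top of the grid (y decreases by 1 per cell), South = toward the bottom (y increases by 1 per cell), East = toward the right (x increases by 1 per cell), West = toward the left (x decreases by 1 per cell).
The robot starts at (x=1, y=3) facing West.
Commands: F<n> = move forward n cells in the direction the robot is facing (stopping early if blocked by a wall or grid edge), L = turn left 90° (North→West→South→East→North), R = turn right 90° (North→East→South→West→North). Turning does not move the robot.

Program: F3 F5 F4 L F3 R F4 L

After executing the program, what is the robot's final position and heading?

Answer: Final position: (x=0, y=6), facing South

Derivation:
Start: (x=1, y=3), facing West
  F3: move forward 1/3 (blocked), now at (x=0, y=3)
  F5: move forward 0/5 (blocked), now at (x=0, y=3)
  F4: move forward 0/4 (blocked), now at (x=0, y=3)
  L: turn left, now facing South
  F3: move forward 3, now at (x=0, y=6)
  R: turn right, now facing West
  F4: move forward 0/4 (blocked), now at (x=0, y=6)
  L: turn left, now facing South
Final: (x=0, y=6), facing South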